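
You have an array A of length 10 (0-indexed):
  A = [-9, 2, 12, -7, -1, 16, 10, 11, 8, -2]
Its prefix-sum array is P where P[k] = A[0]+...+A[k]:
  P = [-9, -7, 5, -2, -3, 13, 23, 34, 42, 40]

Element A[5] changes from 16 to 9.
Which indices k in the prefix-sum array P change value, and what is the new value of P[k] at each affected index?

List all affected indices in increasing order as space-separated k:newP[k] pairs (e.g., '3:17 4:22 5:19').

Answer: 5:6 6:16 7:27 8:35 9:33

Derivation:
P[k] = A[0] + ... + A[k]
P[k] includes A[5] iff k >= 5
Affected indices: 5, 6, ..., 9; delta = -7
  P[5]: 13 + -7 = 6
  P[6]: 23 + -7 = 16
  P[7]: 34 + -7 = 27
  P[8]: 42 + -7 = 35
  P[9]: 40 + -7 = 33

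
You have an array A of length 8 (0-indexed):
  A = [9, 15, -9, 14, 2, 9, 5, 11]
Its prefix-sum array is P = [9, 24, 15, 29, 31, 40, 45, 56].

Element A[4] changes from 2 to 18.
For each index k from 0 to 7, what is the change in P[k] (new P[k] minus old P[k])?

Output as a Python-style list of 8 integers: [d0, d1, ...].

Element change: A[4] 2 -> 18, delta = 16
For k < 4: P[k] unchanged, delta_P[k] = 0
For k >= 4: P[k] shifts by exactly 16
Delta array: [0, 0, 0, 0, 16, 16, 16, 16]

Answer: [0, 0, 0, 0, 16, 16, 16, 16]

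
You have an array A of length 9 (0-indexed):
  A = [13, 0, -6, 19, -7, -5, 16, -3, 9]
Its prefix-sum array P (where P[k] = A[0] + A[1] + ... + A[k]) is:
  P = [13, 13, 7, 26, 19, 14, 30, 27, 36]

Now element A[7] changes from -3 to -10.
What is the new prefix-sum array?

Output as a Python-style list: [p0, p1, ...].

Answer: [13, 13, 7, 26, 19, 14, 30, 20, 29]

Derivation:
Change: A[7] -3 -> -10, delta = -7
P[k] for k < 7: unchanged (A[7] not included)
P[k] for k >= 7: shift by delta = -7
  P[0] = 13 + 0 = 13
  P[1] = 13 + 0 = 13
  P[2] = 7 + 0 = 7
  P[3] = 26 + 0 = 26
  P[4] = 19 + 0 = 19
  P[5] = 14 + 0 = 14
  P[6] = 30 + 0 = 30
  P[7] = 27 + -7 = 20
  P[8] = 36 + -7 = 29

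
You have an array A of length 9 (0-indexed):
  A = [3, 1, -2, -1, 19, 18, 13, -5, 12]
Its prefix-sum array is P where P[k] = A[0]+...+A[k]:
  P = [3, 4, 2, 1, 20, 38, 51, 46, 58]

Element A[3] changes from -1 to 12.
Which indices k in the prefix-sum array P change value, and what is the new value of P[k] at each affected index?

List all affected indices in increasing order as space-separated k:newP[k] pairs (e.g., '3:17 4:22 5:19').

Answer: 3:14 4:33 5:51 6:64 7:59 8:71

Derivation:
P[k] = A[0] + ... + A[k]
P[k] includes A[3] iff k >= 3
Affected indices: 3, 4, ..., 8; delta = 13
  P[3]: 1 + 13 = 14
  P[4]: 20 + 13 = 33
  P[5]: 38 + 13 = 51
  P[6]: 51 + 13 = 64
  P[7]: 46 + 13 = 59
  P[8]: 58 + 13 = 71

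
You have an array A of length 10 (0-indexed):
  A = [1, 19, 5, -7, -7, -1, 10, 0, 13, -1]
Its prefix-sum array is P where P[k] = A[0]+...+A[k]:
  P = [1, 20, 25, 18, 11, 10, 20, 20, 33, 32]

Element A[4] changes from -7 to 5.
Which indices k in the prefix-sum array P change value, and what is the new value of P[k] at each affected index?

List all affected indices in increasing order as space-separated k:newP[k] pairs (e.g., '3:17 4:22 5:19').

Answer: 4:23 5:22 6:32 7:32 8:45 9:44

Derivation:
P[k] = A[0] + ... + A[k]
P[k] includes A[4] iff k >= 4
Affected indices: 4, 5, ..., 9; delta = 12
  P[4]: 11 + 12 = 23
  P[5]: 10 + 12 = 22
  P[6]: 20 + 12 = 32
  P[7]: 20 + 12 = 32
  P[8]: 33 + 12 = 45
  P[9]: 32 + 12 = 44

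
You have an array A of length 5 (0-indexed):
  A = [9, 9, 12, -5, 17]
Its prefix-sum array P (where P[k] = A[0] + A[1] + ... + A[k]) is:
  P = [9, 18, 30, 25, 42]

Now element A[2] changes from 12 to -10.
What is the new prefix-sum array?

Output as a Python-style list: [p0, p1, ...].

Answer: [9, 18, 8, 3, 20]

Derivation:
Change: A[2] 12 -> -10, delta = -22
P[k] for k < 2: unchanged (A[2] not included)
P[k] for k >= 2: shift by delta = -22
  P[0] = 9 + 0 = 9
  P[1] = 18 + 0 = 18
  P[2] = 30 + -22 = 8
  P[3] = 25 + -22 = 3
  P[4] = 42 + -22 = 20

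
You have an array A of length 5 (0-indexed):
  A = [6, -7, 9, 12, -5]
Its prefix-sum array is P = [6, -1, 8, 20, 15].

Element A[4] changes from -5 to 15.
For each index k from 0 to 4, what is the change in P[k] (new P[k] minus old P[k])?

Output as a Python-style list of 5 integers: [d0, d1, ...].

Answer: [0, 0, 0, 0, 20]

Derivation:
Element change: A[4] -5 -> 15, delta = 20
For k < 4: P[k] unchanged, delta_P[k] = 0
For k >= 4: P[k] shifts by exactly 20
Delta array: [0, 0, 0, 0, 20]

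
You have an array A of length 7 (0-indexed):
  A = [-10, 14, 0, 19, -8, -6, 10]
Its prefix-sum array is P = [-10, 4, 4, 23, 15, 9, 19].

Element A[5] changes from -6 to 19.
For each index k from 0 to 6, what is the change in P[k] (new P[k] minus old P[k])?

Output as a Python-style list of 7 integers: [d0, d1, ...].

Element change: A[5] -6 -> 19, delta = 25
For k < 5: P[k] unchanged, delta_P[k] = 0
For k >= 5: P[k] shifts by exactly 25
Delta array: [0, 0, 0, 0, 0, 25, 25]

Answer: [0, 0, 0, 0, 0, 25, 25]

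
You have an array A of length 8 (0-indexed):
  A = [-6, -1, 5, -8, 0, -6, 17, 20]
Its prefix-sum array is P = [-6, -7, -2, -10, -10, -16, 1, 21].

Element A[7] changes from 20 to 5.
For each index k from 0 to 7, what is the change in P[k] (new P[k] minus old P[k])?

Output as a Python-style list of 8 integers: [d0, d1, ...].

Answer: [0, 0, 0, 0, 0, 0, 0, -15]

Derivation:
Element change: A[7] 20 -> 5, delta = -15
For k < 7: P[k] unchanged, delta_P[k] = 0
For k >= 7: P[k] shifts by exactly -15
Delta array: [0, 0, 0, 0, 0, 0, 0, -15]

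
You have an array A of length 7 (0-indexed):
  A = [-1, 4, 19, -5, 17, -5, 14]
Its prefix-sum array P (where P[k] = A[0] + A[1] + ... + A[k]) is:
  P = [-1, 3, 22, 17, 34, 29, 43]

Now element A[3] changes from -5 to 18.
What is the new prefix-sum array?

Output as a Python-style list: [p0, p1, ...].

Change: A[3] -5 -> 18, delta = 23
P[k] for k < 3: unchanged (A[3] not included)
P[k] for k >= 3: shift by delta = 23
  P[0] = -1 + 0 = -1
  P[1] = 3 + 0 = 3
  P[2] = 22 + 0 = 22
  P[3] = 17 + 23 = 40
  P[4] = 34 + 23 = 57
  P[5] = 29 + 23 = 52
  P[6] = 43 + 23 = 66

Answer: [-1, 3, 22, 40, 57, 52, 66]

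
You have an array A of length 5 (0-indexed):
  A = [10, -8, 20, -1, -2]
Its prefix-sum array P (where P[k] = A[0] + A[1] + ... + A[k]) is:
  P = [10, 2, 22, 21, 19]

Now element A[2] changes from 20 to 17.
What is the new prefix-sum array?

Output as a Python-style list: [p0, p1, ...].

Answer: [10, 2, 19, 18, 16]

Derivation:
Change: A[2] 20 -> 17, delta = -3
P[k] for k < 2: unchanged (A[2] not included)
P[k] for k >= 2: shift by delta = -3
  P[0] = 10 + 0 = 10
  P[1] = 2 + 0 = 2
  P[2] = 22 + -3 = 19
  P[3] = 21 + -3 = 18
  P[4] = 19 + -3 = 16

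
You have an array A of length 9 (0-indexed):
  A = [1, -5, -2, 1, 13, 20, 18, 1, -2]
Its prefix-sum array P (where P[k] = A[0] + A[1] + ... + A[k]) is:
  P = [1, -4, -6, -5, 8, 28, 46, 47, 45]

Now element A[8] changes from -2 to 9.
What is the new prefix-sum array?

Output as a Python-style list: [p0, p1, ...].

Change: A[8] -2 -> 9, delta = 11
P[k] for k < 8: unchanged (A[8] not included)
P[k] for k >= 8: shift by delta = 11
  P[0] = 1 + 0 = 1
  P[1] = -4 + 0 = -4
  P[2] = -6 + 0 = -6
  P[3] = -5 + 0 = -5
  P[4] = 8 + 0 = 8
  P[5] = 28 + 0 = 28
  P[6] = 46 + 0 = 46
  P[7] = 47 + 0 = 47
  P[8] = 45 + 11 = 56

Answer: [1, -4, -6, -5, 8, 28, 46, 47, 56]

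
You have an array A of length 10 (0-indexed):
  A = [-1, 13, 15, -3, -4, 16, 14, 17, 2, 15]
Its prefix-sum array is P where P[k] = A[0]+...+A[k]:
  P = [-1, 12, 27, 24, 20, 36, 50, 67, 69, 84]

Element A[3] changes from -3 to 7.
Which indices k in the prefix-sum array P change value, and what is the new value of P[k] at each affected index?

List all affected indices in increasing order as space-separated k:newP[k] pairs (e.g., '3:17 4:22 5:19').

P[k] = A[0] + ... + A[k]
P[k] includes A[3] iff k >= 3
Affected indices: 3, 4, ..., 9; delta = 10
  P[3]: 24 + 10 = 34
  P[4]: 20 + 10 = 30
  P[5]: 36 + 10 = 46
  P[6]: 50 + 10 = 60
  P[7]: 67 + 10 = 77
  P[8]: 69 + 10 = 79
  P[9]: 84 + 10 = 94

Answer: 3:34 4:30 5:46 6:60 7:77 8:79 9:94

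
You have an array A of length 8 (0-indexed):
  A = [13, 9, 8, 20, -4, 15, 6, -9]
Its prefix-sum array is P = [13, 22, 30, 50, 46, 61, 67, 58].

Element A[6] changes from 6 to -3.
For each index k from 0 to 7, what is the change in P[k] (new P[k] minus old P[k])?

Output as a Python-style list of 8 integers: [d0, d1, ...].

Element change: A[6] 6 -> -3, delta = -9
For k < 6: P[k] unchanged, delta_P[k] = 0
For k >= 6: P[k] shifts by exactly -9
Delta array: [0, 0, 0, 0, 0, 0, -9, -9]

Answer: [0, 0, 0, 0, 0, 0, -9, -9]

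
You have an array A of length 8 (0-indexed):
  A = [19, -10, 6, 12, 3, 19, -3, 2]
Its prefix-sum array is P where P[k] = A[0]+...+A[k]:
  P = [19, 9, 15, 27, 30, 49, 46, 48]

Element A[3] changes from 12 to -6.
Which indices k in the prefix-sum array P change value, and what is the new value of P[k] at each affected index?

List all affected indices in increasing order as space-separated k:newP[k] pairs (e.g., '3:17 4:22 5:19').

P[k] = A[0] + ... + A[k]
P[k] includes A[3] iff k >= 3
Affected indices: 3, 4, ..., 7; delta = -18
  P[3]: 27 + -18 = 9
  P[4]: 30 + -18 = 12
  P[5]: 49 + -18 = 31
  P[6]: 46 + -18 = 28
  P[7]: 48 + -18 = 30

Answer: 3:9 4:12 5:31 6:28 7:30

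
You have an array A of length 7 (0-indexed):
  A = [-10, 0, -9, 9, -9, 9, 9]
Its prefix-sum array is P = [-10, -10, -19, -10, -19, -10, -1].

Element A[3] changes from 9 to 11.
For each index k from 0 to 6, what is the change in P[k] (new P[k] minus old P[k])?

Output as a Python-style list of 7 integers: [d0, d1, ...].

Element change: A[3] 9 -> 11, delta = 2
For k < 3: P[k] unchanged, delta_P[k] = 0
For k >= 3: P[k] shifts by exactly 2
Delta array: [0, 0, 0, 2, 2, 2, 2]

Answer: [0, 0, 0, 2, 2, 2, 2]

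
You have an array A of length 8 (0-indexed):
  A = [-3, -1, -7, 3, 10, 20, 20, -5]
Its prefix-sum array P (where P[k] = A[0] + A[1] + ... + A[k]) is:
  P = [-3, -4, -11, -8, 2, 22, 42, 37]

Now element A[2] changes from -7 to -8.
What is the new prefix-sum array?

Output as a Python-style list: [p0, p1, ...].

Change: A[2] -7 -> -8, delta = -1
P[k] for k < 2: unchanged (A[2] not included)
P[k] for k >= 2: shift by delta = -1
  P[0] = -3 + 0 = -3
  P[1] = -4 + 0 = -4
  P[2] = -11 + -1 = -12
  P[3] = -8 + -1 = -9
  P[4] = 2 + -1 = 1
  P[5] = 22 + -1 = 21
  P[6] = 42 + -1 = 41
  P[7] = 37 + -1 = 36

Answer: [-3, -4, -12, -9, 1, 21, 41, 36]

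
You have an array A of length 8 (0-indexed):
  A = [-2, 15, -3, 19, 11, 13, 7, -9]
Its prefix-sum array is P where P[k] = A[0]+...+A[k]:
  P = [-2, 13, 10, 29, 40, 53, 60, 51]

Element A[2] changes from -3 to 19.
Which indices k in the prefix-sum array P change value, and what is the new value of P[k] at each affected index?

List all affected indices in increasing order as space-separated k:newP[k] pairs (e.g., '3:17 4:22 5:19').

Answer: 2:32 3:51 4:62 5:75 6:82 7:73

Derivation:
P[k] = A[0] + ... + A[k]
P[k] includes A[2] iff k >= 2
Affected indices: 2, 3, ..., 7; delta = 22
  P[2]: 10 + 22 = 32
  P[3]: 29 + 22 = 51
  P[4]: 40 + 22 = 62
  P[5]: 53 + 22 = 75
  P[6]: 60 + 22 = 82
  P[7]: 51 + 22 = 73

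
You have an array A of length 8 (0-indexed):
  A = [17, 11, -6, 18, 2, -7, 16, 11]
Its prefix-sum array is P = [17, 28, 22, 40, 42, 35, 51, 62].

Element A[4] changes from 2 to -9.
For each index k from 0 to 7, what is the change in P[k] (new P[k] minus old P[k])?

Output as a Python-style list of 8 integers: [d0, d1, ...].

Answer: [0, 0, 0, 0, -11, -11, -11, -11]

Derivation:
Element change: A[4] 2 -> -9, delta = -11
For k < 4: P[k] unchanged, delta_P[k] = 0
For k >= 4: P[k] shifts by exactly -11
Delta array: [0, 0, 0, 0, -11, -11, -11, -11]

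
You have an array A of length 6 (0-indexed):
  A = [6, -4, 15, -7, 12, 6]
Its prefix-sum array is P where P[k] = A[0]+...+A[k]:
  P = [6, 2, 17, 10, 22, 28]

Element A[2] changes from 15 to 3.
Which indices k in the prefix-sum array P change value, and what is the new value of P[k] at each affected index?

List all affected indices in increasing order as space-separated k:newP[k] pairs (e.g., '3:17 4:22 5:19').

Answer: 2:5 3:-2 4:10 5:16

Derivation:
P[k] = A[0] + ... + A[k]
P[k] includes A[2] iff k >= 2
Affected indices: 2, 3, ..., 5; delta = -12
  P[2]: 17 + -12 = 5
  P[3]: 10 + -12 = -2
  P[4]: 22 + -12 = 10
  P[5]: 28 + -12 = 16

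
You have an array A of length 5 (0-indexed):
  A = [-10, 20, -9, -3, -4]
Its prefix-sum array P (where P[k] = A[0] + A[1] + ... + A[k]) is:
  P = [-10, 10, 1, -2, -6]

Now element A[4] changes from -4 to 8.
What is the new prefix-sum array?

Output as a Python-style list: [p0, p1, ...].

Answer: [-10, 10, 1, -2, 6]

Derivation:
Change: A[4] -4 -> 8, delta = 12
P[k] for k < 4: unchanged (A[4] not included)
P[k] for k >= 4: shift by delta = 12
  P[0] = -10 + 0 = -10
  P[1] = 10 + 0 = 10
  P[2] = 1 + 0 = 1
  P[3] = -2 + 0 = -2
  P[4] = -6 + 12 = 6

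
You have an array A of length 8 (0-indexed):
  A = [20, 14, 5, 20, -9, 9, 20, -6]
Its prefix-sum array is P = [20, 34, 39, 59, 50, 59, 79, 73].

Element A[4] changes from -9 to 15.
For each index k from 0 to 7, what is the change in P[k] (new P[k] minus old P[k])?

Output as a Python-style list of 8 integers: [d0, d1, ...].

Answer: [0, 0, 0, 0, 24, 24, 24, 24]

Derivation:
Element change: A[4] -9 -> 15, delta = 24
For k < 4: P[k] unchanged, delta_P[k] = 0
For k >= 4: P[k] shifts by exactly 24
Delta array: [0, 0, 0, 0, 24, 24, 24, 24]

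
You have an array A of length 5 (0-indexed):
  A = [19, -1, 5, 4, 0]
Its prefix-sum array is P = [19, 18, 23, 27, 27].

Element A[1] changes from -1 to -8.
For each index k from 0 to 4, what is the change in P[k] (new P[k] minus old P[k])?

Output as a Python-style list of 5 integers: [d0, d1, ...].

Answer: [0, -7, -7, -7, -7]

Derivation:
Element change: A[1] -1 -> -8, delta = -7
For k < 1: P[k] unchanged, delta_P[k] = 0
For k >= 1: P[k] shifts by exactly -7
Delta array: [0, -7, -7, -7, -7]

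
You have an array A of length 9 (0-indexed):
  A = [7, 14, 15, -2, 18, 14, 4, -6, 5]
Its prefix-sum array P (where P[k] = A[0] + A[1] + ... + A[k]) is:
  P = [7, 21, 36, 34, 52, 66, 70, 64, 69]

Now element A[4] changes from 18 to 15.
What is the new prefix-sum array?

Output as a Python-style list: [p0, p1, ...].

Change: A[4] 18 -> 15, delta = -3
P[k] for k < 4: unchanged (A[4] not included)
P[k] for k >= 4: shift by delta = -3
  P[0] = 7 + 0 = 7
  P[1] = 21 + 0 = 21
  P[2] = 36 + 0 = 36
  P[3] = 34 + 0 = 34
  P[4] = 52 + -3 = 49
  P[5] = 66 + -3 = 63
  P[6] = 70 + -3 = 67
  P[7] = 64 + -3 = 61
  P[8] = 69 + -3 = 66

Answer: [7, 21, 36, 34, 49, 63, 67, 61, 66]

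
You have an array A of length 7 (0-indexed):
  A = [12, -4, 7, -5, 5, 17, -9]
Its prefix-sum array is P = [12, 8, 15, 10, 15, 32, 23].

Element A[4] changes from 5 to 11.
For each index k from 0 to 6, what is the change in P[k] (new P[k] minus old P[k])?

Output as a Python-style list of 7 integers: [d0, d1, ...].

Answer: [0, 0, 0, 0, 6, 6, 6]

Derivation:
Element change: A[4] 5 -> 11, delta = 6
For k < 4: P[k] unchanged, delta_P[k] = 0
For k >= 4: P[k] shifts by exactly 6
Delta array: [0, 0, 0, 0, 6, 6, 6]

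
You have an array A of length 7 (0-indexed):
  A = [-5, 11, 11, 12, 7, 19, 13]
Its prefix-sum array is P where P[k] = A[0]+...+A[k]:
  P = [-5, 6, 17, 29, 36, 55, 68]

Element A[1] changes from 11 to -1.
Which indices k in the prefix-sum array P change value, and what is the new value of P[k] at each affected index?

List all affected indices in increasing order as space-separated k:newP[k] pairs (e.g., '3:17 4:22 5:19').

P[k] = A[0] + ... + A[k]
P[k] includes A[1] iff k >= 1
Affected indices: 1, 2, ..., 6; delta = -12
  P[1]: 6 + -12 = -6
  P[2]: 17 + -12 = 5
  P[3]: 29 + -12 = 17
  P[4]: 36 + -12 = 24
  P[5]: 55 + -12 = 43
  P[6]: 68 + -12 = 56

Answer: 1:-6 2:5 3:17 4:24 5:43 6:56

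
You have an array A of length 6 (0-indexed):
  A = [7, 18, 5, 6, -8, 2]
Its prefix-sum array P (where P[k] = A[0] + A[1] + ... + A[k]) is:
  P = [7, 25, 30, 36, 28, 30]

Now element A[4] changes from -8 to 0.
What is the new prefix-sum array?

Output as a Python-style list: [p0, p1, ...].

Change: A[4] -8 -> 0, delta = 8
P[k] for k < 4: unchanged (A[4] not included)
P[k] for k >= 4: shift by delta = 8
  P[0] = 7 + 0 = 7
  P[1] = 25 + 0 = 25
  P[2] = 30 + 0 = 30
  P[3] = 36 + 0 = 36
  P[4] = 28 + 8 = 36
  P[5] = 30 + 8 = 38

Answer: [7, 25, 30, 36, 36, 38]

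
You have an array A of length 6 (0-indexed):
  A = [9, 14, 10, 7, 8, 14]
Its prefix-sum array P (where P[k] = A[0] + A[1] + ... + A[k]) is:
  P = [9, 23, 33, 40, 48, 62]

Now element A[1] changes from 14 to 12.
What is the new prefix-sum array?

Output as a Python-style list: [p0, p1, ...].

Answer: [9, 21, 31, 38, 46, 60]

Derivation:
Change: A[1] 14 -> 12, delta = -2
P[k] for k < 1: unchanged (A[1] not included)
P[k] for k >= 1: shift by delta = -2
  P[0] = 9 + 0 = 9
  P[1] = 23 + -2 = 21
  P[2] = 33 + -2 = 31
  P[3] = 40 + -2 = 38
  P[4] = 48 + -2 = 46
  P[5] = 62 + -2 = 60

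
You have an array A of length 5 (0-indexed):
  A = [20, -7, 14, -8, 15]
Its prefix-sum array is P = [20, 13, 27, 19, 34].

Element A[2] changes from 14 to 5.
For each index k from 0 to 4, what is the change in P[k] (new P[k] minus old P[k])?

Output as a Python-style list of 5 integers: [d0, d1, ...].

Element change: A[2] 14 -> 5, delta = -9
For k < 2: P[k] unchanged, delta_P[k] = 0
For k >= 2: P[k] shifts by exactly -9
Delta array: [0, 0, -9, -9, -9]

Answer: [0, 0, -9, -9, -9]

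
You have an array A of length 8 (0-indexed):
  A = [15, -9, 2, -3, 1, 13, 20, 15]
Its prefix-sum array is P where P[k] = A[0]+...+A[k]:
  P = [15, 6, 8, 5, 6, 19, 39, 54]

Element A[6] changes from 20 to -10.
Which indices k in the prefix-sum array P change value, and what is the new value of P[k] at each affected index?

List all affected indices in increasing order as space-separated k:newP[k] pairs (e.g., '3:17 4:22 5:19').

Answer: 6:9 7:24

Derivation:
P[k] = A[0] + ... + A[k]
P[k] includes A[6] iff k >= 6
Affected indices: 6, 7, ..., 7; delta = -30
  P[6]: 39 + -30 = 9
  P[7]: 54 + -30 = 24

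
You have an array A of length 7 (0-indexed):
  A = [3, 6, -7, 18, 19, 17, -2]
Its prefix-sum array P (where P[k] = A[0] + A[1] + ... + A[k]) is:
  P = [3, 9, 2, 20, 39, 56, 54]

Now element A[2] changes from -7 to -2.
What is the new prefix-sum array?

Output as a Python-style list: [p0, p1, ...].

Answer: [3, 9, 7, 25, 44, 61, 59]

Derivation:
Change: A[2] -7 -> -2, delta = 5
P[k] for k < 2: unchanged (A[2] not included)
P[k] for k >= 2: shift by delta = 5
  P[0] = 3 + 0 = 3
  P[1] = 9 + 0 = 9
  P[2] = 2 + 5 = 7
  P[3] = 20 + 5 = 25
  P[4] = 39 + 5 = 44
  P[5] = 56 + 5 = 61
  P[6] = 54 + 5 = 59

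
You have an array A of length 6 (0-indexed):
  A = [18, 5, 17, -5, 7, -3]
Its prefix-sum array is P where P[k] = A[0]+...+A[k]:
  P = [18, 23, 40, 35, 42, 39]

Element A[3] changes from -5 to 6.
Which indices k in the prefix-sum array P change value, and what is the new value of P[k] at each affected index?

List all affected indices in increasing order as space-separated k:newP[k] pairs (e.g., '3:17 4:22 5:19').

P[k] = A[0] + ... + A[k]
P[k] includes A[3] iff k >= 3
Affected indices: 3, 4, ..., 5; delta = 11
  P[3]: 35 + 11 = 46
  P[4]: 42 + 11 = 53
  P[5]: 39 + 11 = 50

Answer: 3:46 4:53 5:50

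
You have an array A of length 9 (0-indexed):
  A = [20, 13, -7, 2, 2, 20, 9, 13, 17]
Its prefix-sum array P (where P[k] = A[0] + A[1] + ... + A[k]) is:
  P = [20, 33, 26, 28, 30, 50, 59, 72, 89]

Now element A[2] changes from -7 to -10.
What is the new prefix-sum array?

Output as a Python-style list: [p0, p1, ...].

Change: A[2] -7 -> -10, delta = -3
P[k] for k < 2: unchanged (A[2] not included)
P[k] for k >= 2: shift by delta = -3
  P[0] = 20 + 0 = 20
  P[1] = 33 + 0 = 33
  P[2] = 26 + -3 = 23
  P[3] = 28 + -3 = 25
  P[4] = 30 + -3 = 27
  P[5] = 50 + -3 = 47
  P[6] = 59 + -3 = 56
  P[7] = 72 + -3 = 69
  P[8] = 89 + -3 = 86

Answer: [20, 33, 23, 25, 27, 47, 56, 69, 86]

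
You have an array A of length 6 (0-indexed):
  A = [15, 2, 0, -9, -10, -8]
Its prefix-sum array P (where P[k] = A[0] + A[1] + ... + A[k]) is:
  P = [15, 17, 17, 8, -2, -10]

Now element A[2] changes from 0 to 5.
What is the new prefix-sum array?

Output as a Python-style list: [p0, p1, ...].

Answer: [15, 17, 22, 13, 3, -5]

Derivation:
Change: A[2] 0 -> 5, delta = 5
P[k] for k < 2: unchanged (A[2] not included)
P[k] for k >= 2: shift by delta = 5
  P[0] = 15 + 0 = 15
  P[1] = 17 + 0 = 17
  P[2] = 17 + 5 = 22
  P[3] = 8 + 5 = 13
  P[4] = -2 + 5 = 3
  P[5] = -10 + 5 = -5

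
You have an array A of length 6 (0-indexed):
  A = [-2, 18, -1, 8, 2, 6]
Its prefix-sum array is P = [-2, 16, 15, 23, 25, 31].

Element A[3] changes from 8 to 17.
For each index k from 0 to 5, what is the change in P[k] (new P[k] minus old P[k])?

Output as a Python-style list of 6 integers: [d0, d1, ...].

Element change: A[3] 8 -> 17, delta = 9
For k < 3: P[k] unchanged, delta_P[k] = 0
For k >= 3: P[k] shifts by exactly 9
Delta array: [0, 0, 0, 9, 9, 9]

Answer: [0, 0, 0, 9, 9, 9]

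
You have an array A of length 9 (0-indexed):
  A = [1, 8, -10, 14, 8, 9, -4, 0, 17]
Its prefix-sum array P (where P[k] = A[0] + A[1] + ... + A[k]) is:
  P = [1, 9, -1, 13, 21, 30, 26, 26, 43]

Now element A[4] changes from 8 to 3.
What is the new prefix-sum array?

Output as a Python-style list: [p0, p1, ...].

Change: A[4] 8 -> 3, delta = -5
P[k] for k < 4: unchanged (A[4] not included)
P[k] for k >= 4: shift by delta = -5
  P[0] = 1 + 0 = 1
  P[1] = 9 + 0 = 9
  P[2] = -1 + 0 = -1
  P[3] = 13 + 0 = 13
  P[4] = 21 + -5 = 16
  P[5] = 30 + -5 = 25
  P[6] = 26 + -5 = 21
  P[7] = 26 + -5 = 21
  P[8] = 43 + -5 = 38

Answer: [1, 9, -1, 13, 16, 25, 21, 21, 38]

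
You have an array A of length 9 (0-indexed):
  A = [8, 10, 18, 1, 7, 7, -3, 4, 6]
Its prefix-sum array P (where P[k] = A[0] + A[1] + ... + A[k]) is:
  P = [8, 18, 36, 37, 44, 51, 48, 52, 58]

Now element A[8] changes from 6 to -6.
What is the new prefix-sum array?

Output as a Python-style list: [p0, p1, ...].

Change: A[8] 6 -> -6, delta = -12
P[k] for k < 8: unchanged (A[8] not included)
P[k] for k >= 8: shift by delta = -12
  P[0] = 8 + 0 = 8
  P[1] = 18 + 0 = 18
  P[2] = 36 + 0 = 36
  P[3] = 37 + 0 = 37
  P[4] = 44 + 0 = 44
  P[5] = 51 + 0 = 51
  P[6] = 48 + 0 = 48
  P[7] = 52 + 0 = 52
  P[8] = 58 + -12 = 46

Answer: [8, 18, 36, 37, 44, 51, 48, 52, 46]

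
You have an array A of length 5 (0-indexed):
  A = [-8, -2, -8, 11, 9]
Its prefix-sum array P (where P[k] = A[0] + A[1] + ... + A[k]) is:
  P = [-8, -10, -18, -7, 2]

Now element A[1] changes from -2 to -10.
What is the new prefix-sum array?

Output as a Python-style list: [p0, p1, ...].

Change: A[1] -2 -> -10, delta = -8
P[k] for k < 1: unchanged (A[1] not included)
P[k] for k >= 1: shift by delta = -8
  P[0] = -8 + 0 = -8
  P[1] = -10 + -8 = -18
  P[2] = -18 + -8 = -26
  P[3] = -7 + -8 = -15
  P[4] = 2 + -8 = -6

Answer: [-8, -18, -26, -15, -6]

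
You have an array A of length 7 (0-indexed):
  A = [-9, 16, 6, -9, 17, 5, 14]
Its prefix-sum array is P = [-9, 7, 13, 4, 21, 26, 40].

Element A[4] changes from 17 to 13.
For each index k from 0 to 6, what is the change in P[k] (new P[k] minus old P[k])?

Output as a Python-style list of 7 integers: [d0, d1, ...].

Answer: [0, 0, 0, 0, -4, -4, -4]

Derivation:
Element change: A[4] 17 -> 13, delta = -4
For k < 4: P[k] unchanged, delta_P[k] = 0
For k >= 4: P[k] shifts by exactly -4
Delta array: [0, 0, 0, 0, -4, -4, -4]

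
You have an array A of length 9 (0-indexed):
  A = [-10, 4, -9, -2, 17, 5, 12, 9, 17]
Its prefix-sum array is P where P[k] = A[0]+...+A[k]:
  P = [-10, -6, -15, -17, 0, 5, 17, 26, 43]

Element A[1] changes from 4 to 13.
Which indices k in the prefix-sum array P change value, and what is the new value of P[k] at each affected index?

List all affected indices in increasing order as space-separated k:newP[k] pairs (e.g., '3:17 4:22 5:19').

P[k] = A[0] + ... + A[k]
P[k] includes A[1] iff k >= 1
Affected indices: 1, 2, ..., 8; delta = 9
  P[1]: -6 + 9 = 3
  P[2]: -15 + 9 = -6
  P[3]: -17 + 9 = -8
  P[4]: 0 + 9 = 9
  P[5]: 5 + 9 = 14
  P[6]: 17 + 9 = 26
  P[7]: 26 + 9 = 35
  P[8]: 43 + 9 = 52

Answer: 1:3 2:-6 3:-8 4:9 5:14 6:26 7:35 8:52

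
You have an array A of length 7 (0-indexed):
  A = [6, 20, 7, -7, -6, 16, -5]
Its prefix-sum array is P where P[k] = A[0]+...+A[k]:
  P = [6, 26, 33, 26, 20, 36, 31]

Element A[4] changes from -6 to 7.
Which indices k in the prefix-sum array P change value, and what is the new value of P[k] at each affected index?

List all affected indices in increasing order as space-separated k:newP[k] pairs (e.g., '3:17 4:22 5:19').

Answer: 4:33 5:49 6:44

Derivation:
P[k] = A[0] + ... + A[k]
P[k] includes A[4] iff k >= 4
Affected indices: 4, 5, ..., 6; delta = 13
  P[4]: 20 + 13 = 33
  P[5]: 36 + 13 = 49
  P[6]: 31 + 13 = 44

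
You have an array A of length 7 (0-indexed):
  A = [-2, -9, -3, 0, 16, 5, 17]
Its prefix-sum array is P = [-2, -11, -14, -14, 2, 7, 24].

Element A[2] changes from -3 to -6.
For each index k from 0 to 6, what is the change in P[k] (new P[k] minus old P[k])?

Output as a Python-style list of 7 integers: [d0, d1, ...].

Element change: A[2] -3 -> -6, delta = -3
For k < 2: P[k] unchanged, delta_P[k] = 0
For k >= 2: P[k] shifts by exactly -3
Delta array: [0, 0, -3, -3, -3, -3, -3]

Answer: [0, 0, -3, -3, -3, -3, -3]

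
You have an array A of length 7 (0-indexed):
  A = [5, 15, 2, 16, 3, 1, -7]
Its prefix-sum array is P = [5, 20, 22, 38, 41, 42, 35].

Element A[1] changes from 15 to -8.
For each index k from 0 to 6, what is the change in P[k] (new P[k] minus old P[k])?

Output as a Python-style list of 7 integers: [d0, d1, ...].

Element change: A[1] 15 -> -8, delta = -23
For k < 1: P[k] unchanged, delta_P[k] = 0
For k >= 1: P[k] shifts by exactly -23
Delta array: [0, -23, -23, -23, -23, -23, -23]

Answer: [0, -23, -23, -23, -23, -23, -23]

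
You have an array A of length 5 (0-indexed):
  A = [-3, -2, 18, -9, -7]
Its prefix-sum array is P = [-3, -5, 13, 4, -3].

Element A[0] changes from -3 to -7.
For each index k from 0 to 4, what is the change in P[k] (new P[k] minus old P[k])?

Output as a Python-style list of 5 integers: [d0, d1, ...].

Element change: A[0] -3 -> -7, delta = -4
For k < 0: P[k] unchanged, delta_P[k] = 0
For k >= 0: P[k] shifts by exactly -4
Delta array: [-4, -4, -4, -4, -4]

Answer: [-4, -4, -4, -4, -4]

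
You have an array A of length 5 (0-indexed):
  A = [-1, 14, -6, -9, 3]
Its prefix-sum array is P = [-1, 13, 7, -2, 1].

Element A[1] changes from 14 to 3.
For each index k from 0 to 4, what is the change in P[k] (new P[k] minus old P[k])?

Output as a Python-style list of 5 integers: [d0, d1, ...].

Element change: A[1] 14 -> 3, delta = -11
For k < 1: P[k] unchanged, delta_P[k] = 0
For k >= 1: P[k] shifts by exactly -11
Delta array: [0, -11, -11, -11, -11]

Answer: [0, -11, -11, -11, -11]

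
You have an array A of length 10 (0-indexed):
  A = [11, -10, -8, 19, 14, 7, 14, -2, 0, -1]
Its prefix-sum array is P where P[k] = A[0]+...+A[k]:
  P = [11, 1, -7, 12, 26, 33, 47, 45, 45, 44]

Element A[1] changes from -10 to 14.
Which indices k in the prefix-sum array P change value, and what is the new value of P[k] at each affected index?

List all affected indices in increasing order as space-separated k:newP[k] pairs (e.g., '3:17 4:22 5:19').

P[k] = A[0] + ... + A[k]
P[k] includes A[1] iff k >= 1
Affected indices: 1, 2, ..., 9; delta = 24
  P[1]: 1 + 24 = 25
  P[2]: -7 + 24 = 17
  P[3]: 12 + 24 = 36
  P[4]: 26 + 24 = 50
  P[5]: 33 + 24 = 57
  P[6]: 47 + 24 = 71
  P[7]: 45 + 24 = 69
  P[8]: 45 + 24 = 69
  P[9]: 44 + 24 = 68

Answer: 1:25 2:17 3:36 4:50 5:57 6:71 7:69 8:69 9:68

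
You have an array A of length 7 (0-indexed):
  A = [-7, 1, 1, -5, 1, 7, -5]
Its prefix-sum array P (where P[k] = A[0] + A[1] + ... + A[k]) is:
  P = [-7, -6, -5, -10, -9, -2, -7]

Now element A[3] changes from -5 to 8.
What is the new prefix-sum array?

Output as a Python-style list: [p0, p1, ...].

Change: A[3] -5 -> 8, delta = 13
P[k] for k < 3: unchanged (A[3] not included)
P[k] for k >= 3: shift by delta = 13
  P[0] = -7 + 0 = -7
  P[1] = -6 + 0 = -6
  P[2] = -5 + 0 = -5
  P[3] = -10 + 13 = 3
  P[4] = -9 + 13 = 4
  P[5] = -2 + 13 = 11
  P[6] = -7 + 13 = 6

Answer: [-7, -6, -5, 3, 4, 11, 6]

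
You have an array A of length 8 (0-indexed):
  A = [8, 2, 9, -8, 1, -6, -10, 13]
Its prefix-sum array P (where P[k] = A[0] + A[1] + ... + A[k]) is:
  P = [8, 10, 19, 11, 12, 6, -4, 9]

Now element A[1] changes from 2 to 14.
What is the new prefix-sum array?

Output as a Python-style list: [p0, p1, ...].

Change: A[1] 2 -> 14, delta = 12
P[k] for k < 1: unchanged (A[1] not included)
P[k] for k >= 1: shift by delta = 12
  P[0] = 8 + 0 = 8
  P[1] = 10 + 12 = 22
  P[2] = 19 + 12 = 31
  P[3] = 11 + 12 = 23
  P[4] = 12 + 12 = 24
  P[5] = 6 + 12 = 18
  P[6] = -4 + 12 = 8
  P[7] = 9 + 12 = 21

Answer: [8, 22, 31, 23, 24, 18, 8, 21]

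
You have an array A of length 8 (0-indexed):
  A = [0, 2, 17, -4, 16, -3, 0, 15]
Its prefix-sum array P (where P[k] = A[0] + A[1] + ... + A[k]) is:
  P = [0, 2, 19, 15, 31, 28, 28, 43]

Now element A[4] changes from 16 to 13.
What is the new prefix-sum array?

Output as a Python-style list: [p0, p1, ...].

Answer: [0, 2, 19, 15, 28, 25, 25, 40]

Derivation:
Change: A[4] 16 -> 13, delta = -3
P[k] for k < 4: unchanged (A[4] not included)
P[k] for k >= 4: shift by delta = -3
  P[0] = 0 + 0 = 0
  P[1] = 2 + 0 = 2
  P[2] = 19 + 0 = 19
  P[3] = 15 + 0 = 15
  P[4] = 31 + -3 = 28
  P[5] = 28 + -3 = 25
  P[6] = 28 + -3 = 25
  P[7] = 43 + -3 = 40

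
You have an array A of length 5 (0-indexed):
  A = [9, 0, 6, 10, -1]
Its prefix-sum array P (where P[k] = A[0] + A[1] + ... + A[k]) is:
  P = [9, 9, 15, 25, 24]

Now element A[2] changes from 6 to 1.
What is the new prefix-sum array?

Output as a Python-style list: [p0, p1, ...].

Change: A[2] 6 -> 1, delta = -5
P[k] for k < 2: unchanged (A[2] not included)
P[k] for k >= 2: shift by delta = -5
  P[0] = 9 + 0 = 9
  P[1] = 9 + 0 = 9
  P[2] = 15 + -5 = 10
  P[3] = 25 + -5 = 20
  P[4] = 24 + -5 = 19

Answer: [9, 9, 10, 20, 19]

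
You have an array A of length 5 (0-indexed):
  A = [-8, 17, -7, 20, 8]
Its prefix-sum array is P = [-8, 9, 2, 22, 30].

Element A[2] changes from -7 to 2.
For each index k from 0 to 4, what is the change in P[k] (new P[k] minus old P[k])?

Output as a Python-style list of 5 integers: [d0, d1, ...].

Answer: [0, 0, 9, 9, 9]

Derivation:
Element change: A[2] -7 -> 2, delta = 9
For k < 2: P[k] unchanged, delta_P[k] = 0
For k >= 2: P[k] shifts by exactly 9
Delta array: [0, 0, 9, 9, 9]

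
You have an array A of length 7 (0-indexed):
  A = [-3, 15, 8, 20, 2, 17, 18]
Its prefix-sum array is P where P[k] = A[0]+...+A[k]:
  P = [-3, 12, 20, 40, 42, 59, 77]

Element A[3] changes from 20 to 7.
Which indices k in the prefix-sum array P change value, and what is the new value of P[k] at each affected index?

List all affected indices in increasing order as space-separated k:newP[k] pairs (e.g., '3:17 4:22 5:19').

P[k] = A[0] + ... + A[k]
P[k] includes A[3] iff k >= 3
Affected indices: 3, 4, ..., 6; delta = -13
  P[3]: 40 + -13 = 27
  P[4]: 42 + -13 = 29
  P[5]: 59 + -13 = 46
  P[6]: 77 + -13 = 64

Answer: 3:27 4:29 5:46 6:64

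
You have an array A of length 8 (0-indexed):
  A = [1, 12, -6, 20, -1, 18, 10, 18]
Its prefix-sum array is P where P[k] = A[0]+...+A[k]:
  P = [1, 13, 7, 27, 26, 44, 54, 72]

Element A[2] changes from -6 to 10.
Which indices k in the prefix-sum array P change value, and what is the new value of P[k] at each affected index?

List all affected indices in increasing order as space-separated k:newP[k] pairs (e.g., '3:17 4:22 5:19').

Answer: 2:23 3:43 4:42 5:60 6:70 7:88

Derivation:
P[k] = A[0] + ... + A[k]
P[k] includes A[2] iff k >= 2
Affected indices: 2, 3, ..., 7; delta = 16
  P[2]: 7 + 16 = 23
  P[3]: 27 + 16 = 43
  P[4]: 26 + 16 = 42
  P[5]: 44 + 16 = 60
  P[6]: 54 + 16 = 70
  P[7]: 72 + 16 = 88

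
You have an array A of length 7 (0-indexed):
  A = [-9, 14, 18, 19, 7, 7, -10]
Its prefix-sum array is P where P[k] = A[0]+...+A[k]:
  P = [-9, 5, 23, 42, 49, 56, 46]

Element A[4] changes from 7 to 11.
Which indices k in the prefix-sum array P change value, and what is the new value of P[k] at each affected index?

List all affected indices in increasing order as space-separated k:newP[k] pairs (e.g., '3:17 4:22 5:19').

Answer: 4:53 5:60 6:50

Derivation:
P[k] = A[0] + ... + A[k]
P[k] includes A[4] iff k >= 4
Affected indices: 4, 5, ..., 6; delta = 4
  P[4]: 49 + 4 = 53
  P[5]: 56 + 4 = 60
  P[6]: 46 + 4 = 50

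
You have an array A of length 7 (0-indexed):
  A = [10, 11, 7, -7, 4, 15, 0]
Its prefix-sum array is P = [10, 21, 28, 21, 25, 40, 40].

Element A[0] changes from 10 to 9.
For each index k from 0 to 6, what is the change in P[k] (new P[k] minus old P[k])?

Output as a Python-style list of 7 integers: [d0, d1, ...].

Element change: A[0] 10 -> 9, delta = -1
For k < 0: P[k] unchanged, delta_P[k] = 0
For k >= 0: P[k] shifts by exactly -1
Delta array: [-1, -1, -1, -1, -1, -1, -1]

Answer: [-1, -1, -1, -1, -1, -1, -1]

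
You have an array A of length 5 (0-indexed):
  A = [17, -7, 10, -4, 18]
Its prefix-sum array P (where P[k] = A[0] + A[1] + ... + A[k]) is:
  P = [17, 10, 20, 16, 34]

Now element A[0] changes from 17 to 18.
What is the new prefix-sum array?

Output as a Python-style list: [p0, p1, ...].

Answer: [18, 11, 21, 17, 35]

Derivation:
Change: A[0] 17 -> 18, delta = 1
P[k] for k < 0: unchanged (A[0] not included)
P[k] for k >= 0: shift by delta = 1
  P[0] = 17 + 1 = 18
  P[1] = 10 + 1 = 11
  P[2] = 20 + 1 = 21
  P[3] = 16 + 1 = 17
  P[4] = 34 + 1 = 35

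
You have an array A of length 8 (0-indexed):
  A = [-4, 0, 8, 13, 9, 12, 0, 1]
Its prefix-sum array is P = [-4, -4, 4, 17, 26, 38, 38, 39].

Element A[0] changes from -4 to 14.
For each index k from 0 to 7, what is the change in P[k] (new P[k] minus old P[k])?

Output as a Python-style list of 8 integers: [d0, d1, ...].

Element change: A[0] -4 -> 14, delta = 18
For k < 0: P[k] unchanged, delta_P[k] = 0
For k >= 0: P[k] shifts by exactly 18
Delta array: [18, 18, 18, 18, 18, 18, 18, 18]

Answer: [18, 18, 18, 18, 18, 18, 18, 18]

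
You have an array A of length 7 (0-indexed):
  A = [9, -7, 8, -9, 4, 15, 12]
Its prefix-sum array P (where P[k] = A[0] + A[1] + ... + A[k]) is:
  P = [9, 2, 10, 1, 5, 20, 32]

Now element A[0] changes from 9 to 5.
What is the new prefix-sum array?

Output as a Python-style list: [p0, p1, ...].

Answer: [5, -2, 6, -3, 1, 16, 28]

Derivation:
Change: A[0] 9 -> 5, delta = -4
P[k] for k < 0: unchanged (A[0] not included)
P[k] for k >= 0: shift by delta = -4
  P[0] = 9 + -4 = 5
  P[1] = 2 + -4 = -2
  P[2] = 10 + -4 = 6
  P[3] = 1 + -4 = -3
  P[4] = 5 + -4 = 1
  P[5] = 20 + -4 = 16
  P[6] = 32 + -4 = 28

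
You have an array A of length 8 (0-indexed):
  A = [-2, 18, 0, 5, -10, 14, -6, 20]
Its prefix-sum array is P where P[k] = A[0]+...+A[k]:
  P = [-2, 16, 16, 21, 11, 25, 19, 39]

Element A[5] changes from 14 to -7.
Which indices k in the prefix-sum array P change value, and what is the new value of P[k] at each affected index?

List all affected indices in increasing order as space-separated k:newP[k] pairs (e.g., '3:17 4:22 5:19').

P[k] = A[0] + ... + A[k]
P[k] includes A[5] iff k >= 5
Affected indices: 5, 6, ..., 7; delta = -21
  P[5]: 25 + -21 = 4
  P[6]: 19 + -21 = -2
  P[7]: 39 + -21 = 18

Answer: 5:4 6:-2 7:18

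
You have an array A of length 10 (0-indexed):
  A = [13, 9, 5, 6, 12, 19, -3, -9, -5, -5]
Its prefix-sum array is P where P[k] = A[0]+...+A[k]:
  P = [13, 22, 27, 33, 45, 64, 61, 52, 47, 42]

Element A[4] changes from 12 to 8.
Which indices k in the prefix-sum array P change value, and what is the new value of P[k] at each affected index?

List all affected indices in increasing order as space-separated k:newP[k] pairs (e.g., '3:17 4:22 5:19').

Answer: 4:41 5:60 6:57 7:48 8:43 9:38

Derivation:
P[k] = A[0] + ... + A[k]
P[k] includes A[4] iff k >= 4
Affected indices: 4, 5, ..., 9; delta = -4
  P[4]: 45 + -4 = 41
  P[5]: 64 + -4 = 60
  P[6]: 61 + -4 = 57
  P[7]: 52 + -4 = 48
  P[8]: 47 + -4 = 43
  P[9]: 42 + -4 = 38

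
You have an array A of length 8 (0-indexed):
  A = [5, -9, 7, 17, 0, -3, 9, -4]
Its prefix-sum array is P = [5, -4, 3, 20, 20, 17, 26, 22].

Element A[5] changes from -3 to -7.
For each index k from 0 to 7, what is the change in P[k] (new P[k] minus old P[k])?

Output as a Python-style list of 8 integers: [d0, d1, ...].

Element change: A[5] -3 -> -7, delta = -4
For k < 5: P[k] unchanged, delta_P[k] = 0
For k >= 5: P[k] shifts by exactly -4
Delta array: [0, 0, 0, 0, 0, -4, -4, -4]

Answer: [0, 0, 0, 0, 0, -4, -4, -4]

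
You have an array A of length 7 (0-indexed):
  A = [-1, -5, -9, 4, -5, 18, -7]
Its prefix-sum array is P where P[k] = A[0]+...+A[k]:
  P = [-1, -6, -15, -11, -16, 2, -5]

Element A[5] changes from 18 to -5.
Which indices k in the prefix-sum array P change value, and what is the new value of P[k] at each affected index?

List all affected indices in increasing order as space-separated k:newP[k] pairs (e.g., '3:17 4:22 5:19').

P[k] = A[0] + ... + A[k]
P[k] includes A[5] iff k >= 5
Affected indices: 5, 6, ..., 6; delta = -23
  P[5]: 2 + -23 = -21
  P[6]: -5 + -23 = -28

Answer: 5:-21 6:-28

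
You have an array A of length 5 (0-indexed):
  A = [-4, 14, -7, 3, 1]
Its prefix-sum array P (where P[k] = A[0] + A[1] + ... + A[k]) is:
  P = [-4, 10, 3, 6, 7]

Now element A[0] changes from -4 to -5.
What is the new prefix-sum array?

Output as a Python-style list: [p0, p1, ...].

Change: A[0] -4 -> -5, delta = -1
P[k] for k < 0: unchanged (A[0] not included)
P[k] for k >= 0: shift by delta = -1
  P[0] = -4 + -1 = -5
  P[1] = 10 + -1 = 9
  P[2] = 3 + -1 = 2
  P[3] = 6 + -1 = 5
  P[4] = 7 + -1 = 6

Answer: [-5, 9, 2, 5, 6]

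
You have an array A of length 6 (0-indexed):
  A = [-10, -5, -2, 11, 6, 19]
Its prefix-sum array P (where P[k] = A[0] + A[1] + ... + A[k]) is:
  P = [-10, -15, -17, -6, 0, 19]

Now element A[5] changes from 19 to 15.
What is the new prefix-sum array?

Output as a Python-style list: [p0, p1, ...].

Change: A[5] 19 -> 15, delta = -4
P[k] for k < 5: unchanged (A[5] not included)
P[k] for k >= 5: shift by delta = -4
  P[0] = -10 + 0 = -10
  P[1] = -15 + 0 = -15
  P[2] = -17 + 0 = -17
  P[3] = -6 + 0 = -6
  P[4] = 0 + 0 = 0
  P[5] = 19 + -4 = 15

Answer: [-10, -15, -17, -6, 0, 15]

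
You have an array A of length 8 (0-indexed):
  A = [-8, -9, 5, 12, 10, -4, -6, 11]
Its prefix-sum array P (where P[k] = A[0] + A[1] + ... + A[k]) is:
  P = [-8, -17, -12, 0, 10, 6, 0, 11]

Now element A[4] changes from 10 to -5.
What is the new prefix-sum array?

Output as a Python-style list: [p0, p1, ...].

Change: A[4] 10 -> -5, delta = -15
P[k] for k < 4: unchanged (A[4] not included)
P[k] for k >= 4: shift by delta = -15
  P[0] = -8 + 0 = -8
  P[1] = -17 + 0 = -17
  P[2] = -12 + 0 = -12
  P[3] = 0 + 0 = 0
  P[4] = 10 + -15 = -5
  P[5] = 6 + -15 = -9
  P[6] = 0 + -15 = -15
  P[7] = 11 + -15 = -4

Answer: [-8, -17, -12, 0, -5, -9, -15, -4]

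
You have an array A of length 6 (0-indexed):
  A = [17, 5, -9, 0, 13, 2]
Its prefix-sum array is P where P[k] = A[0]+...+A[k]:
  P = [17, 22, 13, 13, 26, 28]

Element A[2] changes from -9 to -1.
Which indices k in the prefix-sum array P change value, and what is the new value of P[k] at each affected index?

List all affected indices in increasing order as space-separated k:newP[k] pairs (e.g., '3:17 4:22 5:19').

P[k] = A[0] + ... + A[k]
P[k] includes A[2] iff k >= 2
Affected indices: 2, 3, ..., 5; delta = 8
  P[2]: 13 + 8 = 21
  P[3]: 13 + 8 = 21
  P[4]: 26 + 8 = 34
  P[5]: 28 + 8 = 36

Answer: 2:21 3:21 4:34 5:36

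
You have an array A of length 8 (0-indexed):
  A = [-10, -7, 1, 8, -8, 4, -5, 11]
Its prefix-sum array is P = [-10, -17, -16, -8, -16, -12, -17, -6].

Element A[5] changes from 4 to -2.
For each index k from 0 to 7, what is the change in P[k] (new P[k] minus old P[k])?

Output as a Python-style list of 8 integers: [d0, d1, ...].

Element change: A[5] 4 -> -2, delta = -6
For k < 5: P[k] unchanged, delta_P[k] = 0
For k >= 5: P[k] shifts by exactly -6
Delta array: [0, 0, 0, 0, 0, -6, -6, -6]

Answer: [0, 0, 0, 0, 0, -6, -6, -6]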